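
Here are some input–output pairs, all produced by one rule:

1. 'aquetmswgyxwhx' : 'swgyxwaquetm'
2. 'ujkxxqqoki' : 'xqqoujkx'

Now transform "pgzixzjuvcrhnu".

Each output is the input with this applied: delete the last 2 characters, then swap the front and back halves of the string.
Starting from "pgzixzjuvcrhnu": after the first operation, "pgzixzjuvcrh"; after the second, "juvcrhpgzixz".

juvcrhpgzixz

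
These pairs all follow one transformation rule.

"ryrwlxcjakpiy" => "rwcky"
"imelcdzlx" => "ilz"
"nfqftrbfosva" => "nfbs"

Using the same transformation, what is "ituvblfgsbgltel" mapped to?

The transformation: keep one character in every 3, starting at position 1 (positions 1st, 4th, 7th, ...).
On "ituvblfgsbgltel" that produces "ivfbt".

ivfbt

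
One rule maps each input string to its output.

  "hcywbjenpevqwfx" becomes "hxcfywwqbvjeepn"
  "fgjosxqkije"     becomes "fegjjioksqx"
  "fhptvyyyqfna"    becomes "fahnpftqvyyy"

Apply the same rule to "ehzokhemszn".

In each case the input is transformed by: take characters alternately from the front and the back (1st, last, 2nd, 2nd-last, ...).
Doing the same to "ehzokhemszn": "enhzzsomkeh".

enhzzsomkeh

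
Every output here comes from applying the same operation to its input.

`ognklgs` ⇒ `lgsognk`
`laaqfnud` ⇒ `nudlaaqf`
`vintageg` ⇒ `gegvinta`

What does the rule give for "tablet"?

The rule is to move the last 3 characters to the front (rotate right by 3).
Applying that to "tablet" gives "lettab".

lettab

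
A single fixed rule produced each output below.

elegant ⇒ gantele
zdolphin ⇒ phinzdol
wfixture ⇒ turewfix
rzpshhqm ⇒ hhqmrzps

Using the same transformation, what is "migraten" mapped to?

In each case the input is transformed by: move the last character to the front, then move the last 3 characters to the front (rotate right by 3).
Working it through for "migraten": intermediate "nmigrate", final "atenmigr".

atenmigr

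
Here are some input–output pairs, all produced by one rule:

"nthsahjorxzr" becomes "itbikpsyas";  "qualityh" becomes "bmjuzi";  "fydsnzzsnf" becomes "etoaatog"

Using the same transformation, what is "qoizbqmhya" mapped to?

jacrnizb

Rule — delete the first 2 characters, then shift every letter 1 place forward in the alphabet (wrapping around).
Starting from "qoizbqmhya": after the first operation, "izbqmhya"; after the second, "jacrnizb".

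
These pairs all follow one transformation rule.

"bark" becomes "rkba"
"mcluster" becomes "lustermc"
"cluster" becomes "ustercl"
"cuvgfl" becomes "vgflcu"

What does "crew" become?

ewcr

Each output is the input with this applied: move the first 2 characters to the end (rotate left by 2).
"crew" → "ewcr".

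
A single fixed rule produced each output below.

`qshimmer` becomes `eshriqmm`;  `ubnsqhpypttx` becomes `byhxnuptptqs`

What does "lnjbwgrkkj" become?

The transformation: sort the characters into alphabetical order, then take characters alternately from the front and the back (1st, last, 2nd, 2nd-last, ...).
Applying that to "lnjbwgrkkj" gives "bwgrjnjlkk".

bwgrjnjlkk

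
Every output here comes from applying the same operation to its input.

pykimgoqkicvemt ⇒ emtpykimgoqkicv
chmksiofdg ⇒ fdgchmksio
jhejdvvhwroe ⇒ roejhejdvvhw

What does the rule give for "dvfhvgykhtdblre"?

Rule — move the last 3 characters to the front (rotate right by 3).
On "dvfhvgykhtdblre" that produces "lredvfhvgykhtdb".

lredvfhvgykhtdb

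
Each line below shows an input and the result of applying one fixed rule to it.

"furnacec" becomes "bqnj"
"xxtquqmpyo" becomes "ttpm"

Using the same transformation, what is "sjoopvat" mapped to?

The pattern: shift every letter 4 places backward in the alphabet (wrapping around), then keep only the first 4 characters.
Starting from "sjoopvat": after the first operation, "ofkklrwp"; after the second, "ofkk".

ofkk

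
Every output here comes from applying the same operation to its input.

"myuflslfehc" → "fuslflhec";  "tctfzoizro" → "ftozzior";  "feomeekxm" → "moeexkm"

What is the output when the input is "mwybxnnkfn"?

bynxknnf

The rule is to delete the first 2 characters, then swap each adjacent pair of characters (1↔2, 3↔4, ...).
Working it through for "mwybxnnkfn": intermediate "ybxnnkfn", final "bynxknnf".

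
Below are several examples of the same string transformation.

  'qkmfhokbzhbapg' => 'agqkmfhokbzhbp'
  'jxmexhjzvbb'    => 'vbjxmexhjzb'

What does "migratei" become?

Each output is the input with this applied: move the last 2 characters to the front (rotate right by 2), then swap the first and last characters.
Working it through for "migratei": intermediate "eimigrat", final "timigrae".

timigrae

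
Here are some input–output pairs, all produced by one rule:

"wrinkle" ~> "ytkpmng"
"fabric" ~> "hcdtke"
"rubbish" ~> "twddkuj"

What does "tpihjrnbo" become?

vrkjltpdq

What's happening: shift every letter 2 places forward in the alphabet (wrapping around).
For "tpihjrnbo" the result is "vrkjltpdq".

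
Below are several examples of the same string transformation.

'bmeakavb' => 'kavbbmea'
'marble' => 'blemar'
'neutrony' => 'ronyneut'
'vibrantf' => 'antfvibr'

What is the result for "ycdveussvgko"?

Rule — swap the front and back halves of the string.
Doing the same to "ycdveussvgko": "ssvgkoycdveu".

ssvgkoycdveu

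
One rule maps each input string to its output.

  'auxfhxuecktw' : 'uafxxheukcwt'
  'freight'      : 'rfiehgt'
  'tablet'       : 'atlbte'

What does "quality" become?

uqlatiy

Rule — swap each adjacent pair of characters (1↔2, 3↔4, ...).
Doing the same to "quality": "uqlatiy".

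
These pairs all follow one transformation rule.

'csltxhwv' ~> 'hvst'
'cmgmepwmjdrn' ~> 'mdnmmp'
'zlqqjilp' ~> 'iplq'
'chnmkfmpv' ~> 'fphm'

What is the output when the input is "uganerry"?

rygn

What's happening: keep every other character starting from the second (positions 2nd, 4th, 6th, ...), then swap the front and back halves of the string.
On "uganerry": the first step gives "gnry", and the second then gives "rygn".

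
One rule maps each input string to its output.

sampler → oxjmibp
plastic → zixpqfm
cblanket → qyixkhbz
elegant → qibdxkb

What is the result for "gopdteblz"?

The rule is to swap the first and last characters, then shift every letter 3 places backward in the alphabet (wrapping around).
For "gopdteblz", step one produces "zopdteblg"; step two turns that into "wlmaqbyid".
(Check on "sampler": → "ramples" → "oxjmibp" ✓)

wlmaqbyid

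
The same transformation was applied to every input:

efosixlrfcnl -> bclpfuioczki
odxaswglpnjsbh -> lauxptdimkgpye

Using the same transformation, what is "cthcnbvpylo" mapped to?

zqezkysmvil

Rule — shift every letter 3 places backward in the alphabet (wrapping around).
"cthcnbvpylo" → "zqezkysmvil".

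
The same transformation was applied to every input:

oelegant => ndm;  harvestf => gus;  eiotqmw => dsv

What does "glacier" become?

The transformation: keep one character in every 3, starting at position 1 (positions 1st, 4th, 7th, ...), then shift every letter 1 place backward in the alphabet (wrapping around).
For "glacier", step one produces "gcr"; step two turns that into "fbq".

fbq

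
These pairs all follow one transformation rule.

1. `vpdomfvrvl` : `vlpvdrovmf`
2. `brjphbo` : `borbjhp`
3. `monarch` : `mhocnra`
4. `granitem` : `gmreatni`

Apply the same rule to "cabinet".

Looking at the pairs, the operation is to take characters alternately from the front and the back (1st, last, 2nd, 2nd-last, ...).
On "cabinet" that produces "ctaebni".

ctaebni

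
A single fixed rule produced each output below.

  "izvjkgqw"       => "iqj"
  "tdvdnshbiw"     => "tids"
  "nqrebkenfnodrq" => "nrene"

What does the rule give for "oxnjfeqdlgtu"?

otjd

Each output is the input with this applied: take characters alternately from the front and the back (1st, last, 2nd, 2nd-last, ...), then keep one character in every 3, starting at position 1 (positions 1st, 4th, 7th, ...).
Working it through for "oxnjfeqdlgtu": intermediate "ouxtngjlfdeq", final "otjd".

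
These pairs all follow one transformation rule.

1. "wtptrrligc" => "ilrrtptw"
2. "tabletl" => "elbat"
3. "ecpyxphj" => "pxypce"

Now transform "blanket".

knalb

The transformation: reverse the string, then delete the first 2 characters.
For "blanket" the result is "knalb".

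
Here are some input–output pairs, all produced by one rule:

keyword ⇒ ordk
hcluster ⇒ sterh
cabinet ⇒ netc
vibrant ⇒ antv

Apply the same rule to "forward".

ardf

Each output is the input with this applied: move the first character to the end, then delete the first 3 characters.
On "forward": the first step gives "orwardf", and the second then gives "ardf".
(Check on "hcluster": → "clusterh" → "sterh" ✓)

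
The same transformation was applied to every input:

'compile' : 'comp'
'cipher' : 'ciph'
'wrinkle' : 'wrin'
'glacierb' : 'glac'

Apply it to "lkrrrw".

lkrr

Each output is the input with this applied: keep only the first 4 characters.
So "lkrrrw" becomes "lkrr".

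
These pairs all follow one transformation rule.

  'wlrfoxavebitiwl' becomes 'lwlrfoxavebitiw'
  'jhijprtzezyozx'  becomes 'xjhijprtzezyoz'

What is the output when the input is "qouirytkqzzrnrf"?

fqouirytkqzzrnr

What's happening: move the last character to the front.
Applying that to "qouirytkqzzrnrf" gives "fqouirytkqzzrnr".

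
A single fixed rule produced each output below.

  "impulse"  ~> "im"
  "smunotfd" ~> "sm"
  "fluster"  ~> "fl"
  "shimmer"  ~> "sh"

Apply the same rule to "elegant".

el

Looking at the pairs, the operation is to keep only the first 2 characters.
So "elegant" becomes "el".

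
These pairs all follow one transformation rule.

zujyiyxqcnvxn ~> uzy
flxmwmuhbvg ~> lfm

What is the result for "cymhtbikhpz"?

The pattern: swap each adjacent pair of characters (1↔2, 3↔4, ...), then keep only the first 3 characters.
"cymhtbikhpz" → "ychmbtkiphz" → "ych".

ych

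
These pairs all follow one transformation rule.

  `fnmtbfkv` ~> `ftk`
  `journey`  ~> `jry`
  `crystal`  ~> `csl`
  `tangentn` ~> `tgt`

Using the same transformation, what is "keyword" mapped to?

What's happening: keep one character in every 3, starting at position 1 (positions 1st, 4th, 7th, ...).
Applying that to "keyword" gives "kwd".

kwd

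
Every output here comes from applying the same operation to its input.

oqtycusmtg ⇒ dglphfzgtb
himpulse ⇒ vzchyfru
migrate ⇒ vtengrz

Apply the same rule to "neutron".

rhgebaa

Each output is the input with this applied: move the first character to the end, then shift every letter 13 places forward in the alphabet (wrapping around) — i.e. ROT13.
For "neutron", step one produces "eutronn"; step two turns that into "rhgebaa".
(Check on "himpulse": → "impulseh" → "vzchyfru" ✓)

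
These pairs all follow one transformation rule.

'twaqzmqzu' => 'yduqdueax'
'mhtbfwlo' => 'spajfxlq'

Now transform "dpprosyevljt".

xnpzicwsvtth

What's happening: shift every letter 4 places forward in the alphabet (wrapping around), then reverse the string.
On "dpprosyevljt": the first step gives "httvswcizpnx", and the second then gives "xnpzicwsvtth".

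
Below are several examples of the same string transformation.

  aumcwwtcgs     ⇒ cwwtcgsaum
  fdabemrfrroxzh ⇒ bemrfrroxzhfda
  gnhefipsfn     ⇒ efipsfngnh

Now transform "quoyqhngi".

Rule — move the first 3 characters to the end (rotate left by 3).
On "quoyqhngi" that produces "yqhngiquo".

yqhngiquo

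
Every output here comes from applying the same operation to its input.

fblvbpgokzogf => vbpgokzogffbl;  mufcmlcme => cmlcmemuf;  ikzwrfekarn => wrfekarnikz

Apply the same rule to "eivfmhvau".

What's happening: move the first 3 characters to the end (rotate left by 3).
For "eivfmhvau" the result is "fmhvaueiv".

fmhvaueiv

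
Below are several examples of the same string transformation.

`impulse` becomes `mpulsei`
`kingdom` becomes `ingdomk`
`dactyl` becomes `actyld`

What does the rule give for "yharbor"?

harbory

In each case the input is transformed by: move the first character to the end.
"yharbor" → "harbory".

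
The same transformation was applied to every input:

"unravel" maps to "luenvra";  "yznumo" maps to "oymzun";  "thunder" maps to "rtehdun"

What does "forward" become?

The rule is to take characters alternately from the front and the back (1st, last, 2nd, 2nd-last, ...), then swap each adjacent pair of characters (1↔2, 3↔4, ...).
"forward" → "fdorraw" → "dfroarw".

dfroarw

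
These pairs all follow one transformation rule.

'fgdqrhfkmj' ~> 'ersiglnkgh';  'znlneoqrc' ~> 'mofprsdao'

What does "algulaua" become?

What's happening: move the first 2 characters to the end (rotate left by 2), then shift every letter 1 place forward in the alphabet (wrapping around).
Working it through for "algulaua": intermediate "gulauaal", final "hvmbvbbm".

hvmbvbbm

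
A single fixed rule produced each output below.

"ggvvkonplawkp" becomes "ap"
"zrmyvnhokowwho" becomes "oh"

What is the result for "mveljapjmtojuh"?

Rule — keep one character in every 3, starting at position 1 (positions 1st, 4th, 7th, ...), then delete the first 3 characters.
So "mveljapjmtojuh" becomes "tu".

tu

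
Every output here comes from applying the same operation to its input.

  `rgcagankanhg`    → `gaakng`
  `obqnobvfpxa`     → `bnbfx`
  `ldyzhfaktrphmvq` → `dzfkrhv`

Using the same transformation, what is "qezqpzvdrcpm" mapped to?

eqzdcm

The transformation: keep every other character starting from the second (positions 2nd, 4th, 6th, ...).
Doing the same to "qezqpzvdrcpm": "eqzdcm".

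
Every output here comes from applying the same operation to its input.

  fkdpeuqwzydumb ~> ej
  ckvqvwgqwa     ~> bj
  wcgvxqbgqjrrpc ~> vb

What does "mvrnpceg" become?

lu

Looking at the pairs, the operation is to shift every letter 1 place backward in the alphabet (wrapping around), then keep only the first 2 characters.
Starting from "mvrnpceg": after the first operation, "luqmobdf"; after the second, "lu".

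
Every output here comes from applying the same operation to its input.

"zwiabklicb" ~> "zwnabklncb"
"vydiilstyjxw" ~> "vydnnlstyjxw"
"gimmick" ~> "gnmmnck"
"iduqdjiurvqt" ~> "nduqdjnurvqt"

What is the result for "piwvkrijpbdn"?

In each case the input is transformed by: replace every "i" with "n".
For "piwvkrijpbdn" the result is "pnwvkrnjpbdn".

pnwvkrnjpbdn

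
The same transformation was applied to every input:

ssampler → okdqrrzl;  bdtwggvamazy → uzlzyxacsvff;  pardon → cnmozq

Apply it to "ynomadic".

Each output is the input with this applied: shift every letter 1 place backward in the alphabet (wrapping around), then swap the front and back halves of the string.
Doing the same to "ynomadic": "zchbxmnl".
(Check on "ssampler": → "rrzlokdq" → "okdqrrzl" ✓)

zchbxmnl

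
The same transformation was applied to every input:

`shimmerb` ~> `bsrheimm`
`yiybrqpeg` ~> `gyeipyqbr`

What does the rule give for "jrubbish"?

The rule is to reverse the string, then take characters alternately from the front and the back (1st, last, 2nd, 2nd-last, ...).
Applying both steps to "jrubbish": "hsibburj", then "hjsriubb".

hjsriubb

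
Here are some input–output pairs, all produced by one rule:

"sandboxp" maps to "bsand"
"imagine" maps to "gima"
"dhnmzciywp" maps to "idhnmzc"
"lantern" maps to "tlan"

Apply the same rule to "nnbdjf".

Rule — delete the last 3 characters, then move the last character to the front.
For "nnbdjf", step one produces "nnb"; step two turns that into "bnn".

bnn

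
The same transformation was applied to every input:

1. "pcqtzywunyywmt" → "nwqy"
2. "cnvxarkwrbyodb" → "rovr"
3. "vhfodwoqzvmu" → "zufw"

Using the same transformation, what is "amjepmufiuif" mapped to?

Each output is the input with this applied: keep one character in every 3, starting at position 3 (positions 3rd, 6th, 9th, ...), then swap the front and back halves of the string.
Starting from "amjepmufiuif": after the first operation, "jmif"; after the second, "ifjm".

ifjm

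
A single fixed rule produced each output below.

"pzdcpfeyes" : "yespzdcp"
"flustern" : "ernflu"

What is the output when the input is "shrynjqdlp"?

dlpshryn

Rule — move the last 3 characters to the front (rotate right by 3), then delete the last 2 characters.
Applying both steps to "shrynjqdlp": "dlpshrynjq", then "dlpshryn".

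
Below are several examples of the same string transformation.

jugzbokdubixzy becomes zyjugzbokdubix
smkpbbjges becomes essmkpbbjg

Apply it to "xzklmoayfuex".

The transformation: move the last 2 characters to the front (rotate right by 2).
For "xzklmoayfuex" the result is "exxzklmoayfu".

exxzklmoayfu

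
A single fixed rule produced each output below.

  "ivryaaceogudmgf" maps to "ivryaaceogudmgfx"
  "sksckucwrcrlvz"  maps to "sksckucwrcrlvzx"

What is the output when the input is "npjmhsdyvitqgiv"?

Each output is the input with this applied: append "x".
"npjmhsdyvitqgiv" → "npjmhsdyvitqgivx".

npjmhsdyvitqgivx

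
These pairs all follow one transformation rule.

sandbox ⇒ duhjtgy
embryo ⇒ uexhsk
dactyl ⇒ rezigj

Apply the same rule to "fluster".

xkzyarl

What's happening: shift every letter 6 places forward in the alphabet (wrapping around), then reverse the string.
Starting from "fluster": after the first operation, "lrayzkx"; after the second, "xkzyarl".
(Check on "dactyl": → "jgizer" → "rezigj" ✓)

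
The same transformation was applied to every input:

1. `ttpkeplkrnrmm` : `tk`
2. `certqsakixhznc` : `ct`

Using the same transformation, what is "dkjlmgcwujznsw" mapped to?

Looking at the pairs, the operation is to keep one character in every 3, starting at position 1 (positions 1st, 4th, 7th, ...), then delete the last 3 characters.
Applying both steps to "dkjlmgcwujznsw": "dlcjs", then "dl".

dl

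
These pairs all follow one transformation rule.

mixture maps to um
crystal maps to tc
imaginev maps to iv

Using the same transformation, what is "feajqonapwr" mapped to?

What's happening: move the first 2 characters to the end (rotate left by 2), then keep one character in every 3, starting at position 3 (positions 3rd, 6th, 9th, ...).
Starting from "feajqonapwr": after the first operation, "ajqonapwrfe"; after the second, "qar".
(Check on "imaginev": → "aginevim" → "iv" ✓)

qar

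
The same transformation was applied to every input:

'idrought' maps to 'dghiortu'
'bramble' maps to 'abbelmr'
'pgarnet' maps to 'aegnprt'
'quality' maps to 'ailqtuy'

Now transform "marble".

The pattern: sort the characters into alphabetical order.
On "marble" that produces "abelmr".

abelmr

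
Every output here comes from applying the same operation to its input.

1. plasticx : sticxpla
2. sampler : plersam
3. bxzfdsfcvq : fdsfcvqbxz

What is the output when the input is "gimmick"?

The transformation: move the first 3 characters to the end (rotate left by 3).
Doing the same to "gimmick": "mickgim".

mickgim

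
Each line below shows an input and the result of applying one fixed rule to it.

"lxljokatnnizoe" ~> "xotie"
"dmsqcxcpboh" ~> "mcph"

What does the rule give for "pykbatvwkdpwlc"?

Rule — keep one character in every 3, starting at position 2 (positions 2nd, 5th, 8th, ...).
On "pykbatvwkdpwlc" that produces "yawpc".

yawpc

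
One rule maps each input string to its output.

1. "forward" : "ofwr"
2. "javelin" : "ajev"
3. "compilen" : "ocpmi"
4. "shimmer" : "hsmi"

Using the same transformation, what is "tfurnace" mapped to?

The transformation: delete the last 3 characters, then swap each adjacent pair of characters (1↔2, 3↔4, ...).
"tfurnace" → "tfurn" → "ftrun".

ftrun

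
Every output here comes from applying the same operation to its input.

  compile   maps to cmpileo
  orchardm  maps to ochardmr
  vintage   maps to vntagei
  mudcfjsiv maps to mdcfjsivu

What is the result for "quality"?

Rule — move the first character to the end, then swap the first and last characters.
Applying that to "quality" gives "qalityu".

qalityu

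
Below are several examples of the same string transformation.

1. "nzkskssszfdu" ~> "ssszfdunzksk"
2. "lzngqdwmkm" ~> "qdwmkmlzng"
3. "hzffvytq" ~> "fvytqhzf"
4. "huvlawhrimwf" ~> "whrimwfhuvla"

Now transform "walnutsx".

The pattern: swap the front and back halves of the string, then move the last character to the front.
For "walnutsx" the result is "nutsxwal".

nutsxwal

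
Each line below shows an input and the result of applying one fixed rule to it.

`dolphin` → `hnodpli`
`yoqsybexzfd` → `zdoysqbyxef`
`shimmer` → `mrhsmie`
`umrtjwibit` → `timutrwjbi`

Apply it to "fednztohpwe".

What's happening: swap each adjacent pair of characters (1↔2, 3↔4, ...), then move the last 2 characters to the front (rotate right by 2).
For "fednztohpwe" the result is "peefndtzhow".

peefndtzhow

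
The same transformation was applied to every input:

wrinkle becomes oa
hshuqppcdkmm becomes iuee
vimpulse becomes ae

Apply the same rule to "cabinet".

ua

The pattern: shift every letter 8 places backward in the alphabet (wrapping around), then keep only the vowels.
"cabinet" → "ustafwl" → "ua".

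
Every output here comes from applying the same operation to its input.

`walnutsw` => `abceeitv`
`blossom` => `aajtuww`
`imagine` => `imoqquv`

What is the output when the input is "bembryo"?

gjjmuwz

Looking at the pairs, the operation is to shift every letter 8 places forward in the alphabet (wrapping around), then sort the characters into alphabetical order.
For "bembryo", step one produces "jmujzgw"; step two turns that into "gjjmuwz".
(Check on "blossom": → "jtwaawu" → "aajtuww" ✓)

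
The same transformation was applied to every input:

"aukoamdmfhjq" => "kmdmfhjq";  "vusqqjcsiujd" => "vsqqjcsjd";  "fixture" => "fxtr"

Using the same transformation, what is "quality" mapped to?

In each case the input is transformed by: remove every vowel.
On "quality" that produces "qlty".

qlty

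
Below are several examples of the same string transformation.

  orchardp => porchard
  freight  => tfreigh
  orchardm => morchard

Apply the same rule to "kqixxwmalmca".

akqixxwmalmc

The rule is to move the last character to the front.
On "kqixxwmalmca" that produces "akqixxwmalmc".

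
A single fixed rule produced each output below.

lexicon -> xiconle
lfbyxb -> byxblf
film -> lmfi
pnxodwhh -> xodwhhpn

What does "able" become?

The transformation: move the first 2 characters to the end (rotate left by 2).
"able" → "leab".

leab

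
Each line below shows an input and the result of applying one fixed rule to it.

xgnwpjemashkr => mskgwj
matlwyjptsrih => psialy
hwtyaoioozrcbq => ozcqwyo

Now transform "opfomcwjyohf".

The pattern: keep every other character starting from the second (positions 2nd, 4th, 6th, ...), then move the first 3 characters to the end (rotate left by 3).
On "opfomcwjyohf": the first step gives "pocjof", and the second then gives "jofpoc".

jofpoc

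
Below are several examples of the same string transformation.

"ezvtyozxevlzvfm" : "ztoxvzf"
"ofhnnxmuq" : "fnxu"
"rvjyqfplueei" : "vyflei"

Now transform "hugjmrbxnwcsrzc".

Looking at the pairs, the operation is to keep every other character starting from the second (positions 2nd, 4th, 6th, ...).
On "hugjmrbxnwcsrzc" that produces "ujrxwsz".

ujrxwsz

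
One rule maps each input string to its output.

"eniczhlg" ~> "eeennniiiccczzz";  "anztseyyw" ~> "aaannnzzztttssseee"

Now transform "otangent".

oootttaaannnggg

What's happening: delete the last 3 characters, then repeat every character 3 times.
Starting from "otangent": after the first operation, "otang"; after the second, "oootttaaannnggg".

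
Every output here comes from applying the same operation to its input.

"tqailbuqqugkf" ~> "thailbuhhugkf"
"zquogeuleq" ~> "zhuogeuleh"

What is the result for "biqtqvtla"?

In each case the input is transformed by: replace every "q" with "h".
Doing the same to "biqtqvtla": "bihthvtla".

bihthvtla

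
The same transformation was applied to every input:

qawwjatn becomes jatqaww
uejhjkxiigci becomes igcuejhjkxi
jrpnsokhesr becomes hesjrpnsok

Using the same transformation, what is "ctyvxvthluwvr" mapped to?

In each case the input is transformed by: delete the last character, then move the last 3 characters to the front (rotate right by 3).
So "ctyvxvthluwvr" becomes "uwvctyvxvthl".

uwvctyvxvthl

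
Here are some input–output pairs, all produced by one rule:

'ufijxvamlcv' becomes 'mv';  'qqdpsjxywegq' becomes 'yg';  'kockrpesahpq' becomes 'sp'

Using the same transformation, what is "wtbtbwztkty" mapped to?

ty

The transformation: keep one character in every 3, starting at position 2 (positions 2nd, 5th, 8th, ...), then delete the first 2 characters.
Doing the same to "wtbtbwztkty": "ty".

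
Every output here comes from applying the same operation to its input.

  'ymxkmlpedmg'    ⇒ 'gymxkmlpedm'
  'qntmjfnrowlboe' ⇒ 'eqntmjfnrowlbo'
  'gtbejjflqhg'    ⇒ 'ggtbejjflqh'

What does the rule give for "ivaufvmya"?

In each case the input is transformed by: move the last character to the front.
On "ivaufvmya" that produces "aivaufvmy".

aivaufvmy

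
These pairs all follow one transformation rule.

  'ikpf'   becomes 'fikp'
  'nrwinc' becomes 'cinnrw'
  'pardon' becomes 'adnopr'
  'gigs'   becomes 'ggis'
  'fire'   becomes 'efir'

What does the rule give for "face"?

The pattern: sort the characters into alphabetical order.
Doing the same to "face": "acef".

acef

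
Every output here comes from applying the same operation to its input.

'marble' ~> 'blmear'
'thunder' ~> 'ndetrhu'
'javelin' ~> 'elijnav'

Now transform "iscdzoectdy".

The pattern: swap the first and last characters, then move the first 3 characters to the end (rotate left by 3).
"iscdzoectdy" → "yscdzoectdi" → "dzoectdiysc".

dzoectdiysc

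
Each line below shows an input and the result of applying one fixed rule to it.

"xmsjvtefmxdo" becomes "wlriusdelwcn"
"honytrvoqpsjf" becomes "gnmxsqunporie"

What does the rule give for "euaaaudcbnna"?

dtzzztcbammz

Each output is the input with this applied: shift every letter 1 place backward in the alphabet (wrapping around).
Doing the same to "euaaaudcbnna": "dtzzztcbammz".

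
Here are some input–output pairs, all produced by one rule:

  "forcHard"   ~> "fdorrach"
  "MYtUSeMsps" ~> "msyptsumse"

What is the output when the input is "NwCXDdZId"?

The transformation: take characters alternately from the front and the back (1st, last, 2nd, 2nd-last, ...), then convert every letter to lowercase.
"NwCXDdZId" → "NdwICZXdD" → "ndwiczxdd".
(Check on "forcHard": → "fdorracH" → "fdorrach" ✓)

ndwiczxdd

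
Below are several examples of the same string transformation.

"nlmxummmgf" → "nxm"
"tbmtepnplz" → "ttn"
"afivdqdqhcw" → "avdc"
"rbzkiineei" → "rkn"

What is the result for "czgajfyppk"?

Looking at the pairs, the operation is to delete the last character, then keep one character in every 3, starting at position 1 (positions 1st, 4th, 7th, ...).
"czgajfyppk" → "czgajfypp" → "cay".
(Check on "nlmxummmgf": → "nlmxummmg" → "nxm" ✓)

cay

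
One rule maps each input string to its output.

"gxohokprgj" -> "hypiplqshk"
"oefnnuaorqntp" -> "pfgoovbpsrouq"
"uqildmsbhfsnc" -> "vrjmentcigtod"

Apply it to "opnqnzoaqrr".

pqoroapbrss

What's happening: shift every letter 1 place forward in the alphabet (wrapping around).
Applying that to "opnqnzoaqrr" gives "pqoroapbrss".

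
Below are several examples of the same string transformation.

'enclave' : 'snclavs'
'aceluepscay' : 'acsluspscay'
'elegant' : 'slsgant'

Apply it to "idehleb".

Looking at the pairs, the operation is to replace every "e" with "s".
Applying that to "idehleb" gives "idshlsb".

idshlsb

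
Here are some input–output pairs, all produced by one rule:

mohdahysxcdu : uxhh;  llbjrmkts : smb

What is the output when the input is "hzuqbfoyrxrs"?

What's happening: reverse the string, then keep one character in every 3, starting at position 1 (positions 1st, 4th, 7th, ...).
"hzuqbfoyrxrs" → "srxryofbquzh" → "srfu".

srfu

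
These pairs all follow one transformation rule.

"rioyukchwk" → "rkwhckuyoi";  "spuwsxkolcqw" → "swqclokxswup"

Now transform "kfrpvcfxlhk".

kkhlxfcvprf

The pattern: move the first character to the end, then reverse the string.
Working it through for "kfrpvcfxlhk": intermediate "frpvcfxlhkk", final "kkhlxfcvprf".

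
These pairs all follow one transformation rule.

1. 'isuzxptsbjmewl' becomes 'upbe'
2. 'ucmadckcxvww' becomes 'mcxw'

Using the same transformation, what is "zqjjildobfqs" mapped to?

jlbs

The transformation: keep one character in every 3, starting at position 3 (positions 3rd, 6th, 9th, ...).
On "zqjjildobfqs" that produces "jlbs".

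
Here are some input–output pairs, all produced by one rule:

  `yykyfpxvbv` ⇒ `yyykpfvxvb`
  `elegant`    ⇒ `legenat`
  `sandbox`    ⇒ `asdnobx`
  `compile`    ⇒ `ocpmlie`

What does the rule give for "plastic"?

lpsaitc

The pattern: swap each adjacent pair of characters (1↔2, 3↔4, ...).
On "plastic" that produces "lpsaitc".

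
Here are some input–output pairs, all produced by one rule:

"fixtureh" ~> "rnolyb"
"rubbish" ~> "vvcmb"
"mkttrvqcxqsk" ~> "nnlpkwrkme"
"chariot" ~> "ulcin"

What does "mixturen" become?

What's happening: delete the first 2 characters, then shift every letter 6 places backward in the alphabet (wrapping around).
For "mixturen", step one produces "xturen"; step two turns that into "rnolyh".

rnolyh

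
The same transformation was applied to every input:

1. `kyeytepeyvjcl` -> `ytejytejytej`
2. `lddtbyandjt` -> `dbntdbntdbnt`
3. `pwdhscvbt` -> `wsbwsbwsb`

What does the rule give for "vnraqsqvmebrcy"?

The rule is to keep one character in every 3, starting at position 2 (positions 2nd, 5th, 8th, ...), then write the whole string 3 times in a row.
"vnraqsqvmebrcy" → "nqvby" → "nqvbynqvbynqvby".

nqvbynqvbynqvby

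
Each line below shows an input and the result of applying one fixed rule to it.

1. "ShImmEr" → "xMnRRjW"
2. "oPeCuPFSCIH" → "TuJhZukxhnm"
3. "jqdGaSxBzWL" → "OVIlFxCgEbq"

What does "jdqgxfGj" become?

The pattern: shift every letter 5 places forward in the alphabet (wrapping around), then flip the case of every letter.
Applying both steps to "jdqgxfGj": "oivlckLo", then "OIVLCKlO".

OIVLCKlO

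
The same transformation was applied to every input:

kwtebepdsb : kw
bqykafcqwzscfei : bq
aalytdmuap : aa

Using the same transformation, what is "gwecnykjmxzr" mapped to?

The rule is to keep only the first 2 characters.
Doing the same to "gwecnykjmxzr": "gw".

gw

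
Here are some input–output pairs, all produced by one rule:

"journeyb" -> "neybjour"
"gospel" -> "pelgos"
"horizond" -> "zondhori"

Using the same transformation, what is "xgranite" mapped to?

nitexgra

In each case the input is transformed by: swap the front and back halves of the string.
On "xgranite" that produces "nitexgra".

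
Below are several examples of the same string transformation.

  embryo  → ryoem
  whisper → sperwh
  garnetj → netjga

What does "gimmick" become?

Each output is the input with this applied: move the first 2 characters to the end (rotate left by 2), then delete the first character.
Starting from "gimmick": after the first operation, "mmickgi"; after the second, "mickgi".

mickgi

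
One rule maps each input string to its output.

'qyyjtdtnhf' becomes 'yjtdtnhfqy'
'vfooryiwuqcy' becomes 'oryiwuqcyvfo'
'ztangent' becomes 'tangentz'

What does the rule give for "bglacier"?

glacierb

The pattern: swap the front and back halves of the string, then move the last 3 characters to the front (rotate right by 3).
Applying that to "bglacier" gives "glacierb".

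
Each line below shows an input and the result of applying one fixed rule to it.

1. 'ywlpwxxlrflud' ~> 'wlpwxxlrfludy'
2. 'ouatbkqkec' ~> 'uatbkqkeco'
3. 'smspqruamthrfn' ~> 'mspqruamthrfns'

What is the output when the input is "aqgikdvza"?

Rule — move the first character to the end.
For "aqgikdvza" the result is "qgikdvzaa".

qgikdvzaa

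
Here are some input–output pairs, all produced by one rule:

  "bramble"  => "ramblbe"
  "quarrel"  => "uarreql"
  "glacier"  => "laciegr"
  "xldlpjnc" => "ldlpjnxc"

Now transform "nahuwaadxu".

In each case the input is transformed by: swap the first and last characters, then move the first character to the end.
On "nahuwaadxu": the first step gives "uahuwaadxn", and the second then gives "ahuwaadxnu".

ahuwaadxnu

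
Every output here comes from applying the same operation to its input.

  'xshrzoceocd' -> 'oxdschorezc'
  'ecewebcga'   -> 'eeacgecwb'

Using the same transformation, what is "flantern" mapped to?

tfnlraen

Looking at the pairs, the operation is to take characters alternately from the front and the back (1st, last, 2nd, 2nd-last, ...), then move the last character to the front.
Applying that to "flantern" gives "tfnlraen".
(Check on "ecewebcga": → "eacgecwbe" → "eeacgecwb" ✓)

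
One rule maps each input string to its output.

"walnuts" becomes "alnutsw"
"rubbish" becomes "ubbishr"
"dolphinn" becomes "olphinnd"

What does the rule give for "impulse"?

mpulsei

Each output is the input with this applied: move the first character to the end.
So "impulse" becomes "mpulsei".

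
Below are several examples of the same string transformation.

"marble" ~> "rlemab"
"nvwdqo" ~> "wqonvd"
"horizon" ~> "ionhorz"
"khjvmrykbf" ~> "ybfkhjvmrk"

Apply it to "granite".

ntegrai

The pattern: move the last 3 characters to the front (rotate right by 3), then swap the first and last characters.
"granite" → "itegran" → "ntegrai".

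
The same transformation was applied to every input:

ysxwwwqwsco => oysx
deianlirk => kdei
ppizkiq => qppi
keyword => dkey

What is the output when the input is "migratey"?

In each case the input is transformed by: move the first 3 characters to the end (rotate left by 3), then keep only the last 4 characters.
For "migratey", step one produces "rateymig"; step two turns that into "ymig".

ymig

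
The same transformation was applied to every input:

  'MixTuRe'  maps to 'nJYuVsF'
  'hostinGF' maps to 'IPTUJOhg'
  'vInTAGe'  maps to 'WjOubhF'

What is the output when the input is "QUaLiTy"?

rvBmJuZ

Each output is the input with this applied: shift every letter 1 place forward in the alphabet (wrapping around), then flip the case of every letter.
Doing the same to "QUaLiTy": "rvBmJuZ".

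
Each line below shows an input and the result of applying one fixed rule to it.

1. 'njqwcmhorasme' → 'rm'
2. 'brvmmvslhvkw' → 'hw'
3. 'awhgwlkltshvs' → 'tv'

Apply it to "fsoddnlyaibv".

av

Rule — keep one character in every 3, starting at position 3 (positions 3rd, 6th, 9th, ...), then delete the first 2 characters.
Working it through for "fsoddnlyaibv": intermediate "onav", final "av".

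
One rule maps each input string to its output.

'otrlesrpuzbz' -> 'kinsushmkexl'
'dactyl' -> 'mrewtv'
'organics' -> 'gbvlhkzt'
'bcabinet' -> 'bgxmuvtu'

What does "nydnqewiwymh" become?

pbprfagrwgjx

In each case the input is transformed by: swap the front and back halves of the string, then shift every letter 7 places backward in the alphabet (wrapping around).
"nydnqewiwymh" → "pbprfagrwgjx".
(Check on "otrlesrpuzbz": → "rpuzbzotrles" → "kinsushmkexl" ✓)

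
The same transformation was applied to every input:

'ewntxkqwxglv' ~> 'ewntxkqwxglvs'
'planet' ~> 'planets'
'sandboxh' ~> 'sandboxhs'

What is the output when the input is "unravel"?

What's happening: append "s".
For "unravel" the result is "unravels".

unravels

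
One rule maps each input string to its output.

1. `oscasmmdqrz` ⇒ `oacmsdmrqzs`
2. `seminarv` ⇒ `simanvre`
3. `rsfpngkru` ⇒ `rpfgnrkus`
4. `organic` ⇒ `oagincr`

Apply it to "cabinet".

The pattern: swap each adjacent pair of characters (1↔2, 3↔4, ...), then move the first character to the end.
On "cabinet": the first step gives "acibent", and the second then gives "cibenta".

cibenta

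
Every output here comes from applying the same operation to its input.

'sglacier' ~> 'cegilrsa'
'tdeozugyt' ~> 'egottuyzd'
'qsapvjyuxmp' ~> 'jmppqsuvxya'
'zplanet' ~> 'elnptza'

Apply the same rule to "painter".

The rule is to sort the characters into alphabetical order, then move the first character to the end.
Applying both steps to "painter": "aeinprt", then "einprta".

einprta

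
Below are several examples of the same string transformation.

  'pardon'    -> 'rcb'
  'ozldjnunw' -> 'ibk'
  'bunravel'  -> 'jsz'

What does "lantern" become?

The rule is to shift every letter 12 places backward in the alphabet (wrapping around), then keep only the last 3 characters.
For "lantern", step one produces "zobhsfb"; step two turns that into "sfb".

sfb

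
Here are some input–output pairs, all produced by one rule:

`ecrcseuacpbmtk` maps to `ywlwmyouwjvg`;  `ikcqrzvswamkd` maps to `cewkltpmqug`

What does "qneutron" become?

khyonl

In each case the input is transformed by: delete the last 2 characters, then shift every letter 6 places backward in the alphabet (wrapping around).
Working it through for "qneutron": intermediate "qneutr", final "khyonl".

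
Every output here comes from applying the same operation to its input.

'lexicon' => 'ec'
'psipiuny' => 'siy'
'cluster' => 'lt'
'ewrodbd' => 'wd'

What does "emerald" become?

Looking at the pairs, the operation is to keep one character in every 3, starting at position 2 (positions 2nd, 5th, 8th, ...).
Applying that to "emerald" gives "ma".

ma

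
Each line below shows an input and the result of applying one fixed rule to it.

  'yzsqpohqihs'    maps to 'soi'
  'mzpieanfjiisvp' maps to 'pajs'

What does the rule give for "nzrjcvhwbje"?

rvb

The transformation: keep one character in every 3, starting at position 3 (positions 3rd, 6th, 9th, ...).
On "nzrjcvhwbje" that produces "rvb".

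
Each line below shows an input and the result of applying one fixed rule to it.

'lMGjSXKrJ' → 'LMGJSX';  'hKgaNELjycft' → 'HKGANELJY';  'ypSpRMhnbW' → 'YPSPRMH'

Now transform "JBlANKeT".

JBLAN

The transformation: delete the last 3 characters, then convert every letter to uppercase.
Starting from "JBlANKeT": after the first operation, "JBlAN"; after the second, "JBLAN".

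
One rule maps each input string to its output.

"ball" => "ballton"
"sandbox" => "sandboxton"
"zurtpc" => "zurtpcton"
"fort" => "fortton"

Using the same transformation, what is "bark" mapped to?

The pattern: append "ton".
Doing the same to "bark": "barkton".

barkton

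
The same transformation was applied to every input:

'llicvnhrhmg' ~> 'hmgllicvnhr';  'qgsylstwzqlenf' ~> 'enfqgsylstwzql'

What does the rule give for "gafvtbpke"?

pkegafvtb

What's happening: move the last 3 characters to the front (rotate right by 3).
On "gafvtbpke" that produces "pkegafvtb".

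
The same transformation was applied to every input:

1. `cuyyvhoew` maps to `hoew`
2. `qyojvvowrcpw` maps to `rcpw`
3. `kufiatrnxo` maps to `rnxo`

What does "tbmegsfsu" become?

Looking at the pairs, the operation is to keep only the last 4 characters.
For "tbmegsfsu" the result is "sfsu".

sfsu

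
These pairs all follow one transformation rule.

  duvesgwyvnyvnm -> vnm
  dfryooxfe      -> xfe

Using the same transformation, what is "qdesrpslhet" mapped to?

Each output is the input with this applied: keep only the last 3 characters.
For "qdesrpslhet" the result is "het".

het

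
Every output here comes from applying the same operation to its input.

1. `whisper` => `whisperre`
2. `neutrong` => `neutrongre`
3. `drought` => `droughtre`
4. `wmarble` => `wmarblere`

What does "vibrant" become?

The rule is to append "re".
So "vibrant" becomes "vibrantre".

vibrantre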